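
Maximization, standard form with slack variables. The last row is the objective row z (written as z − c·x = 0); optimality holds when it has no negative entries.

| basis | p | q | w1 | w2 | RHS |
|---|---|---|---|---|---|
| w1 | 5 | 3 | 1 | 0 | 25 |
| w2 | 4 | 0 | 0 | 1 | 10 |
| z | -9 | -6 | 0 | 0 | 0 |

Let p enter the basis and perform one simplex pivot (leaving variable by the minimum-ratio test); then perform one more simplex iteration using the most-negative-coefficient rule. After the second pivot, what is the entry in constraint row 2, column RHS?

Ratio test on column p — row 1: 25/5 = 5; row 2: 10/4 = 5/2. Minimum is 5/2 at row 2 (w2 leaves); pivot element 4.
Divide row 2 by 4; eliminate column p from the other rows.
Second iteration: most negative z-row entry is -6 in column q, so q enters.
Ratio test on column q — row 1: (25/2)/3 = 25/6; row 2: entry 0 ≤ 0. Minimum is 25/6 at row 1 (w1 leaves); pivot element 3.
Divide row 1 by 3; eliminate column q from the other rows.
After both pivots, the entry at constraint row 2, column RHS is 5/2.

5/2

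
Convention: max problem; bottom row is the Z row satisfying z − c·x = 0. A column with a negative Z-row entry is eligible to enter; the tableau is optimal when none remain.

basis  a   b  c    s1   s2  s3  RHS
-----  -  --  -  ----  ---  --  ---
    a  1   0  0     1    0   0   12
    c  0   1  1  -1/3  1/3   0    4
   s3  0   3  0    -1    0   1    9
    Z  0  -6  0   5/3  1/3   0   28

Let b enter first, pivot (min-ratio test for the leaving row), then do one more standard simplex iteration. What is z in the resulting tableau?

Ratio test on column b — row 1: entry 0 ≤ 0; row 2: 4/1 = 4; row 3: 9/3 = 3. Minimum is 3 at row 3 (s3 leaves); pivot element 3.
Pivot on row 3; the Z-row RHS becomes 28 − (-6)·3 = 46.
Next entering variable (most negative Z-row entry -1/3): s1.
Ratio test on column s1 — row 1: 12/1 = 12; row 2: entry 0 ≤ 0; row 3: entry -1/3 ≤ 0. Minimum is 12 at row 1 (a leaves); pivot element 1.
After the second pivot the Z-row RHS is 46 − (-1/3)·12 = 50.

50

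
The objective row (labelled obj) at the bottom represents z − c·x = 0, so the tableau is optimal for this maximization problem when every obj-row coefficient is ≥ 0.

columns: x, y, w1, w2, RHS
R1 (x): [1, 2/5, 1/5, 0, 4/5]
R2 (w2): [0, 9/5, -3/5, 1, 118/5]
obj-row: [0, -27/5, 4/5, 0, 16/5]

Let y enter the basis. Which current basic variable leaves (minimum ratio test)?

Column y entries and ratios — x: (4/5)/(2/5) = 2; w2: (118/5)/(9/5) = 118/9.
Smallest ratio is 2 in the row of x, so x leaves.

x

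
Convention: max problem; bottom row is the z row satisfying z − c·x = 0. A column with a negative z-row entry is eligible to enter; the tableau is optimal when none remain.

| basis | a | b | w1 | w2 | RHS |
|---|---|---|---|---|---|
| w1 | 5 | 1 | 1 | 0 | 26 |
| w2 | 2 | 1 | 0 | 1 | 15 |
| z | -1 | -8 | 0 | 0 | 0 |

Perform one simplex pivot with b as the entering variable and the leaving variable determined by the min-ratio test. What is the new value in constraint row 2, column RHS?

15

Ratio test on column b — row 1: 26/1 = 26; row 2: 15/1 = 15. Minimum is 15 at row 2 (w2 leaves); pivot element 1.
Divide row 2 by 1; eliminate column b from the other rows.
In the new row 2, the RHS entry is the old entry divided by the pivot: 15/1 = 15.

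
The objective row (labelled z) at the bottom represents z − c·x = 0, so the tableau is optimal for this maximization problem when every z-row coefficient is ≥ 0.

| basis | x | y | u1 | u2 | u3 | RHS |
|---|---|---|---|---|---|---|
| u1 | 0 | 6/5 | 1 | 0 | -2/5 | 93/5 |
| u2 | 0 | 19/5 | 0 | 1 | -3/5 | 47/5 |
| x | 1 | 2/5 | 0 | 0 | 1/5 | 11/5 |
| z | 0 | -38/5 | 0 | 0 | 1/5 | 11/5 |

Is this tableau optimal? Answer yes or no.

The z-row has a negative entry -38/5 in column y, so it is not optimal.

no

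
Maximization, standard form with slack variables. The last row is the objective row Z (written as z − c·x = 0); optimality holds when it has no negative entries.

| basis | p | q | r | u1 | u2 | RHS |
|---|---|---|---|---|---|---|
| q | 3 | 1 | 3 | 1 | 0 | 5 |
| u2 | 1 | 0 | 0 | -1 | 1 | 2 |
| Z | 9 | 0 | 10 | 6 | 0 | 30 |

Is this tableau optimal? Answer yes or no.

yes

Every Z-row coefficient is ≥ 0, so the tableau is optimal.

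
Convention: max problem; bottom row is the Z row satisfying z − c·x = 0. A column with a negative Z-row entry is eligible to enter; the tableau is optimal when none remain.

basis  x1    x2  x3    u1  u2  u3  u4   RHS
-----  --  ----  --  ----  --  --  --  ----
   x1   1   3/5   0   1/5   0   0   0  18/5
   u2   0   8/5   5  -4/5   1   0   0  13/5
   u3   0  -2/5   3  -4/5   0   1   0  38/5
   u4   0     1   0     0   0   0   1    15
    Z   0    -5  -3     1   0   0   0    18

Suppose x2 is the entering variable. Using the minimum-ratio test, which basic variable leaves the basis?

u2

Column x2 entries and ratios — x1: (18/5)/(3/5) = 6; u2: (13/5)/(8/5) = 13/8; u3: -2/5 ≤ 0, skip; u4: 15/1 = 15.
Smallest ratio is 13/8 in the row of u2, so u2 leaves.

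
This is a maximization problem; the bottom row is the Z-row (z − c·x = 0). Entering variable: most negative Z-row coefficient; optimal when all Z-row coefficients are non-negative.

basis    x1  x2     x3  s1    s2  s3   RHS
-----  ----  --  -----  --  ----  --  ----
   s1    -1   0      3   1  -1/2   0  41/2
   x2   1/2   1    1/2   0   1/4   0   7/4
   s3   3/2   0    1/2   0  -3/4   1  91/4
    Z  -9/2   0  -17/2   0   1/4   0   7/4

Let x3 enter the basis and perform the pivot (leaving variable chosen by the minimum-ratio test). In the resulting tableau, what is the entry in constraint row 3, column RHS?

21

Ratio test on column x3 — row 1: (41/2)/3 = 41/6; row 2: (7/4)/(1/2) = 7/2; row 3: (91/4)/(1/2) = 91/2. Minimum is 7/2 at row 2 (x2 leaves); pivot element 1/2.
Divide row 2 by 1/2; eliminate column x3 from the other rows.
Row 3 update in column RHS: 91/4 − (1/2)·(7/2) = 21.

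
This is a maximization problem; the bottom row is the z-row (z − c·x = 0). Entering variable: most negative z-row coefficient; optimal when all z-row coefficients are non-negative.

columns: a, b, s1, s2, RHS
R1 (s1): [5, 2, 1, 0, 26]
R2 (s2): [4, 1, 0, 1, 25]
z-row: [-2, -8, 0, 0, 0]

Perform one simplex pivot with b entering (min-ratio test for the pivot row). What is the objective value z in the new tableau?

104

Ratio test on column b — row 1: 26/2 = 13; row 2: 25/1 = 25. Minimum is 13 at row 1 (s1 leaves); pivot element 2.
Pivot on row 1; the z-row RHS becomes 0 − (-8)·13 = 104.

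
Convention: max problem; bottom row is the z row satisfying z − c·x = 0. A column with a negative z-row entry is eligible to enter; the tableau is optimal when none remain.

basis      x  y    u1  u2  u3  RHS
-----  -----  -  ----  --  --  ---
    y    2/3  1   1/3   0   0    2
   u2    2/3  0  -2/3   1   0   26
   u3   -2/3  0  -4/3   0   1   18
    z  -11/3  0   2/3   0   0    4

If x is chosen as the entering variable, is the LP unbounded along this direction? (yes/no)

Column x has positive entries in row(s) 1, 2, so the ratio test bounds it — not unbounded.

no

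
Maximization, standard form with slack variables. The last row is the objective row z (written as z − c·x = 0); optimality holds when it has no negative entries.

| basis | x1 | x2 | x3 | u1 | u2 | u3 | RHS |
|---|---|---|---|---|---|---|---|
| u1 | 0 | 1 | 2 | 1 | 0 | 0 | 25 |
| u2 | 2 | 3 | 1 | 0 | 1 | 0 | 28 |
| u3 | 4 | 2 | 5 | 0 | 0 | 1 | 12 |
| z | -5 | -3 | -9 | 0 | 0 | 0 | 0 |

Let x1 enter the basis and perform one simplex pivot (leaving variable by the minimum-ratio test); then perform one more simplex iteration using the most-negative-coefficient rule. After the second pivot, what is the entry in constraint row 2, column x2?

Ratio test on column x1 — row 1: entry 0 ≤ 0; row 2: 28/2 = 14; row 3: 12/4 = 3. Minimum is 3 at row 3 (u3 leaves); pivot element 4.
Divide row 3 by 4; eliminate column x1 from the other rows.
Second iteration: most negative z-row entry is -11/4 in column x3, so x3 enters.
Ratio test on column x3 — row 1: 25/2 = 25/2; row 2: entry -3/2 ≤ 0; row 3: 3/(5/4) = 12/5. Minimum is 12/5 at row 3 (x1 leaves); pivot element 5/4.
Divide row 3 by 5/4; eliminate column x3 from the other rows.
After both pivots, the entry at constraint row 2, column x2 is 13/5.

13/5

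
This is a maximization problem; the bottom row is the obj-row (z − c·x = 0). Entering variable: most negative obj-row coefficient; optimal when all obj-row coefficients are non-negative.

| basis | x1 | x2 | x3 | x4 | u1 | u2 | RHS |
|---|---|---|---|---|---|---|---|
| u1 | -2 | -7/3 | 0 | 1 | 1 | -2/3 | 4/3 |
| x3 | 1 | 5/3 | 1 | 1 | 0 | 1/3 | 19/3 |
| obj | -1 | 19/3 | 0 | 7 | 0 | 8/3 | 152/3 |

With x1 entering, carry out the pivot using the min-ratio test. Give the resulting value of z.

Ratio test on column x1 — row 1: entry -2 ≤ 0; row 2: (19/3)/1 = 19/3. Minimum is 19/3 at row 2 (x3 leaves); pivot element 1.
Pivot on row 2; the obj-row RHS becomes 152/3 − (-1)·(19/3) = 57.

57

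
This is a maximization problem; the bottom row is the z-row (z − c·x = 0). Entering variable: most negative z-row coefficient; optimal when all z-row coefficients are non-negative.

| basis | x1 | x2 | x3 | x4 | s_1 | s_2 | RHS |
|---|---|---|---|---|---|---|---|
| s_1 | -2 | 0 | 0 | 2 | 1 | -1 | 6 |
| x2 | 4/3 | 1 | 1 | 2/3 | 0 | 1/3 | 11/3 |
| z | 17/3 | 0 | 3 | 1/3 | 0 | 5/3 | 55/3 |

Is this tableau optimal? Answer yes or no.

yes

Every z-row coefficient is ≥ 0, so the tableau is optimal.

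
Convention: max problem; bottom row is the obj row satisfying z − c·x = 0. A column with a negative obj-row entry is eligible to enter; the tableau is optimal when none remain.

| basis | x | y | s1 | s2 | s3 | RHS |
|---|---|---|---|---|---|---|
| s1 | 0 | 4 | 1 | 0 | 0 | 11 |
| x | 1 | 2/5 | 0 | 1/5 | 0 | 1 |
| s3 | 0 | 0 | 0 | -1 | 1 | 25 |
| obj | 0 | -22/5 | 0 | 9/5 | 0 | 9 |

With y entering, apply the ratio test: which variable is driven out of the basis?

x

Column y entries and ratios — s1: 11/4 = 11/4; x: 1/(2/5) = 5/2; s3: 0 ≤ 0, skip.
Smallest ratio is 5/2 in the row of x, so x leaves.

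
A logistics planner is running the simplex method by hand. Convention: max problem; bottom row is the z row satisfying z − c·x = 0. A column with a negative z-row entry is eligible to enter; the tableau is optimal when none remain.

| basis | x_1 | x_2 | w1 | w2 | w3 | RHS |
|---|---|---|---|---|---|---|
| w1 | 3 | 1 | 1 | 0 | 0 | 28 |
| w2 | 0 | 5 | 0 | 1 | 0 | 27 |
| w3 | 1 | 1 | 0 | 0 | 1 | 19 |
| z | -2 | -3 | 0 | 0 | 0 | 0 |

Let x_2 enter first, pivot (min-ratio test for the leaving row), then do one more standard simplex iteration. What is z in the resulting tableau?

Ratio test on column x_2 — row 1: 28/1 = 28; row 2: 27/5 = 27/5; row 3: 19/1 = 19. Minimum is 27/5 at row 2 (w2 leaves); pivot element 5.
Pivot on row 2; the z-row RHS becomes 0 − (-3)·(27/5) = 81/5.
Next entering variable (most negative z-row entry -2): x_1.
Ratio test on column x_1 — row 1: (113/5)/3 = 113/15; row 2: entry 0 ≤ 0; row 3: (68/5)/1 = 68/5. Minimum is 113/15 at row 1 (w1 leaves); pivot element 3.
After the second pivot the z-row RHS is 81/5 − (-2)·(113/15) = 469/15.

469/15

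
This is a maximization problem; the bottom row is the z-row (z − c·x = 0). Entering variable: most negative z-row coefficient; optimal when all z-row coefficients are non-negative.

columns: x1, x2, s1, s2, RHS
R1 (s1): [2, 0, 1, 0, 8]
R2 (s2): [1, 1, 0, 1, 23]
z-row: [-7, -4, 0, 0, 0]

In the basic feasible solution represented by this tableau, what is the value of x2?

0

x2 is not in the basis, so in the current basic feasible solution x2 = 0.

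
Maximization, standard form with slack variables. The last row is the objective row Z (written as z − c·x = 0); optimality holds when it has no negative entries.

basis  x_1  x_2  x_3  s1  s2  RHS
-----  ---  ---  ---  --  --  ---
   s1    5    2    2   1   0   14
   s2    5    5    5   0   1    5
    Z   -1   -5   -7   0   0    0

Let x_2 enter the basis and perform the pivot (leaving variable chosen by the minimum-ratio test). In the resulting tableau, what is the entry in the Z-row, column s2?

Ratio test on column x_2 — row 1: 14/2 = 7; row 2: 5/5 = 1. Minimum is 1 at row 2 (s2 leaves); pivot element 5.
Divide row 2 by 5; eliminate column x_2 from the other rows.
Z-row update in column s2: 0 − (-5)·(1/5) = 1.

1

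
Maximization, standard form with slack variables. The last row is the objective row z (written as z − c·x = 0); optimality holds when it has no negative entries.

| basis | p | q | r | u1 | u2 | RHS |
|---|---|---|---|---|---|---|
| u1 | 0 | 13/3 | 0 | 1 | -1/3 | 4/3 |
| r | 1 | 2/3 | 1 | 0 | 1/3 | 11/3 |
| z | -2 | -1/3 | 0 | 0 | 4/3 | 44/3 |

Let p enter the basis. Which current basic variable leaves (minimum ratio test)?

Column p entries and ratios — u1: 0 ≤ 0, skip; r: (11/3)/1 = 11/3.
Smallest ratio is 11/3 in the row of r, so r leaves.

r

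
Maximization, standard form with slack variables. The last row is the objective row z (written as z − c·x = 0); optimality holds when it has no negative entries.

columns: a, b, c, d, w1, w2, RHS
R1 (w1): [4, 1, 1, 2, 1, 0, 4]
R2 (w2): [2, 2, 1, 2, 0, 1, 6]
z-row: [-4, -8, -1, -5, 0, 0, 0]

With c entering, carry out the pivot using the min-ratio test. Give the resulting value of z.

4

Ratio test on column c — row 1: 4/1 = 4; row 2: 6/1 = 6. Minimum is 4 at row 1 (w1 leaves); pivot element 1.
Pivot on row 1; the z-row RHS becomes 0 − (-1)·4 = 4.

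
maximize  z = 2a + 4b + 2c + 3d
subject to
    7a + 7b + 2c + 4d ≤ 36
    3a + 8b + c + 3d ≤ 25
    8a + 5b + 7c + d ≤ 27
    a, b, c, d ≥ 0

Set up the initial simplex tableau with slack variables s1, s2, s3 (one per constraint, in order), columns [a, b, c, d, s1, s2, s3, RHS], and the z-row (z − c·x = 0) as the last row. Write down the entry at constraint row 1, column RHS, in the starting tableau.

36

The RHS of constraint 1 is b_1 = 36.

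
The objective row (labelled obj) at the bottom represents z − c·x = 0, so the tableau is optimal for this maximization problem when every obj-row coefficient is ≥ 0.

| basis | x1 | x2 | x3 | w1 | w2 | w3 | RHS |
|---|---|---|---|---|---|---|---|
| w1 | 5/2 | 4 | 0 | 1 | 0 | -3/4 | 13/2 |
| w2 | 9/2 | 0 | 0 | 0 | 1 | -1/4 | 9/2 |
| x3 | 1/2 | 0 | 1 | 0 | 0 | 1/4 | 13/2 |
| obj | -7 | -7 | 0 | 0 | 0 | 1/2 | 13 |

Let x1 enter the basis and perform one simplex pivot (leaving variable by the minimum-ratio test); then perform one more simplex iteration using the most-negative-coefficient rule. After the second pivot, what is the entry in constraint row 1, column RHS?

Ratio test on column x1 — row 1: (13/2)/(5/2) = 13/5; row 2: (9/2)/(9/2) = 1; row 3: (13/2)/(1/2) = 13. Minimum is 1 at row 2 (w2 leaves); pivot element 9/2.
Divide row 2 by 9/2; eliminate column x1 from the other rows.
Second iteration: most negative obj-row entry is -7 in column x2, so x2 enters.
Ratio test on column x2 — row 1: 4/4 = 1; row 2: entry 0 ≤ 0; row 3: entry 0 ≤ 0. Minimum is 1 at row 1 (w1 leaves); pivot element 4.
Divide row 1 by 4; eliminate column x2 from the other rows.
After both pivots, the entry at constraint row 1, column RHS is 1.

1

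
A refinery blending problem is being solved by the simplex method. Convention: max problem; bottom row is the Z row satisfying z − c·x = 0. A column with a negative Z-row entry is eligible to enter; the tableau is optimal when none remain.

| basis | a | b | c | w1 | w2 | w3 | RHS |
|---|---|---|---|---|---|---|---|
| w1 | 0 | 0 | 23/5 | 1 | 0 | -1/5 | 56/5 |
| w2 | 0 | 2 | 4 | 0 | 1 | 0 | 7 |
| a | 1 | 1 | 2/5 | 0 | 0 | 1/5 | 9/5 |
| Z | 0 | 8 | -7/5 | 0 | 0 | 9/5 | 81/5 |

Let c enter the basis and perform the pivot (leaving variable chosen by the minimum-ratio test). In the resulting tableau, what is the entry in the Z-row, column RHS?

373/20

Ratio test on column c — row 1: (56/5)/(23/5) = 56/23; row 2: 7/4 = 7/4; row 3: (9/5)/(2/5) = 9/2. Minimum is 7/4 at row 2 (w2 leaves); pivot element 4.
Divide row 2 by 4; eliminate column c from the other rows.
Z-row update in column RHS: 81/5 − (-7/5)·(7/4) = 373/20.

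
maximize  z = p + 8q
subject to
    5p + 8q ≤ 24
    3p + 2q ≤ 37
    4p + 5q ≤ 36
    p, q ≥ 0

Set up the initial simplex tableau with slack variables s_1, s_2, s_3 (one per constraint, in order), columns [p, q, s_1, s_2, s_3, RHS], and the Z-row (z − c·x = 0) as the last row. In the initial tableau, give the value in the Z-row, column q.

-8

The Z-row carries the negated objective coefficients: the q entry is -8.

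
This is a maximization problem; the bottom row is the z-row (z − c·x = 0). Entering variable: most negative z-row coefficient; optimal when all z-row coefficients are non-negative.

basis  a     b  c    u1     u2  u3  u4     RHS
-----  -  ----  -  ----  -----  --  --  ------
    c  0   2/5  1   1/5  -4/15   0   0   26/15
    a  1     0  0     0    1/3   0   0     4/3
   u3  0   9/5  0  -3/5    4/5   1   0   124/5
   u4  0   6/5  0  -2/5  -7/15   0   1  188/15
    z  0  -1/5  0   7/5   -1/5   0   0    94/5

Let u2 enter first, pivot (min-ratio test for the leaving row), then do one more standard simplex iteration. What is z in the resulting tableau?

Ratio test on column u2 — row 1: entry -4/15 ≤ 0; row 2: (4/3)/(1/3) = 4; row 3: (124/5)/(4/5) = 31; row 4: entry -7/15 ≤ 0. Minimum is 4 at row 2 (a leaves); pivot element 1/3.
Pivot on row 2; the z-row RHS becomes 94/5 − (-1/5)·4 = 98/5.
Next entering variable (most negative z-row entry -1/5): b.
Ratio test on column b — row 1: (14/5)/(2/5) = 7; row 2: entry 0 ≤ 0; row 3: (108/5)/(9/5) = 12; row 4: (72/5)/(6/5) = 12. Minimum is 7 at row 1 (c leaves); pivot element 2/5.
After the second pivot the z-row RHS is 98/5 − (-1/5)·7 = 21.

21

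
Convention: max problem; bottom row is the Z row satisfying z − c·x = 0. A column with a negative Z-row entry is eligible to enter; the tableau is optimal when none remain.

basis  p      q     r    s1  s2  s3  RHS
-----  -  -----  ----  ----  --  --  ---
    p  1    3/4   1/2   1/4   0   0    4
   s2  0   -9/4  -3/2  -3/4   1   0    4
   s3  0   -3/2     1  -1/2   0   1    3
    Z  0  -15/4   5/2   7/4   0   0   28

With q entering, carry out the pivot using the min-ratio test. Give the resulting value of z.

48

Ratio test on column q — row 1: 4/(3/4) = 16/3; row 2: entry -9/4 ≤ 0; row 3: entry -3/2 ≤ 0. Minimum is 16/3 at row 1 (p leaves); pivot element 3/4.
Pivot on row 1; the Z-row RHS becomes 28 − (-15/4)·(16/3) = 48.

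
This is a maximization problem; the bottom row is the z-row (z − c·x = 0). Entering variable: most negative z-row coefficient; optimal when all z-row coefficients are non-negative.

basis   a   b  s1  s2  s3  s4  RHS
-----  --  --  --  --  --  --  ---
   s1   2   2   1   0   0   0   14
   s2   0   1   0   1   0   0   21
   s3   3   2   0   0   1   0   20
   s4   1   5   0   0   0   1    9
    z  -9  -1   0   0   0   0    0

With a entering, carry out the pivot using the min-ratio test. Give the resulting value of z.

Ratio test on column a — row 1: 14/2 = 7; row 2: entry 0 ≤ 0; row 3: 20/3 = 20/3; row 4: 9/1 = 9. Minimum is 20/3 at row 3 (s3 leaves); pivot element 3.
Pivot on row 3; the z-row RHS becomes 0 − (-9)·(20/3) = 60.

60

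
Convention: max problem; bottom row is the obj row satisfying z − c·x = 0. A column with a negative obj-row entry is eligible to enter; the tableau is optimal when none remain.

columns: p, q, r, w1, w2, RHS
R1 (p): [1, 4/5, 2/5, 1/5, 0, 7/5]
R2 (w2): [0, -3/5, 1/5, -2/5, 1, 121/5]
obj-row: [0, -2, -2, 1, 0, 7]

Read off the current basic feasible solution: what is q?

q is not in the basis, so in the current basic feasible solution q = 0.

0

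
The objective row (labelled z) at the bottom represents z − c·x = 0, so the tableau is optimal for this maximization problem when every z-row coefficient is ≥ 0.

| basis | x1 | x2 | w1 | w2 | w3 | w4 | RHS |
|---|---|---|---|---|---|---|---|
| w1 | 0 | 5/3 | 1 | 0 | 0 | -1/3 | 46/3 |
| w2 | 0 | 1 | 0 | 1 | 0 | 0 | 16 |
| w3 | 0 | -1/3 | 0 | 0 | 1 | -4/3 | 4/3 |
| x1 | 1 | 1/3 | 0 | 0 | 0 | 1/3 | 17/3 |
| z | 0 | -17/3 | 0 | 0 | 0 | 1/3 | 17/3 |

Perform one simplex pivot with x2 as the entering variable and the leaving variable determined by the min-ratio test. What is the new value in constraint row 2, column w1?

-3/5

Ratio test on column x2 — row 1: (46/3)/(5/3) = 46/5; row 2: 16/1 = 16; row 3: entry -1/3 ≤ 0; row 4: (17/3)/(1/3) = 17. Minimum is 46/5 at row 1 (w1 leaves); pivot element 5/3.
Divide row 1 by 5/3; eliminate column x2 from the other rows.
Row 2 update in column w1: 0 − 1·(3/5) = -3/5.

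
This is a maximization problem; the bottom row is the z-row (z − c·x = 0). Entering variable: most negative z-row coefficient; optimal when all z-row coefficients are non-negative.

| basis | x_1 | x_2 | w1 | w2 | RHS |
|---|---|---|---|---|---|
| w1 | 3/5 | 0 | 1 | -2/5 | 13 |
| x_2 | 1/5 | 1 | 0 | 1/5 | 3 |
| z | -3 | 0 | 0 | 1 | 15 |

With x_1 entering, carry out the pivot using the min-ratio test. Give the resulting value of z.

Ratio test on column x_1 — row 1: 13/(3/5) = 65/3; row 2: 3/(1/5) = 15. Minimum is 15 at row 2 (x_2 leaves); pivot element 1/5.
Pivot on row 2; the z-row RHS becomes 15 − (-3)·15 = 60.

60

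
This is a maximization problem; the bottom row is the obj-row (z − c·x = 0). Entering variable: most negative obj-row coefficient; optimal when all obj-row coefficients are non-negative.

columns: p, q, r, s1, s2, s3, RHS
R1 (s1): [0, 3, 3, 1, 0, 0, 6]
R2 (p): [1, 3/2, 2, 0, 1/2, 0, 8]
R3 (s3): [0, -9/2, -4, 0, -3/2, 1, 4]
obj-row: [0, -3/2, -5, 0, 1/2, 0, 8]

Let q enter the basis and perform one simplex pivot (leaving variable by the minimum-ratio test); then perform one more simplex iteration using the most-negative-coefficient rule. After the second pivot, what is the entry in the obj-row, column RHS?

Ratio test on column q — row 1: 6/3 = 2; row 2: 8/(3/2) = 16/3; row 3: entry -9/2 ≤ 0. Minimum is 2 at row 1 (s1 leaves); pivot element 3.
Divide row 1 by 3; eliminate column q from the other rows.
Second iteration: most negative obj-row entry is -7/2 in column r, so r enters.
Ratio test on column r — row 1: 2/1 = 2; row 2: 5/(1/2) = 10; row 3: 13/(1/2) = 26. Minimum is 2 at row 1 (q leaves); pivot element 1.
Divide row 1 by 1; eliminate column r from the other rows.
After both pivots, the entry at the obj-row, column RHS is 18.

18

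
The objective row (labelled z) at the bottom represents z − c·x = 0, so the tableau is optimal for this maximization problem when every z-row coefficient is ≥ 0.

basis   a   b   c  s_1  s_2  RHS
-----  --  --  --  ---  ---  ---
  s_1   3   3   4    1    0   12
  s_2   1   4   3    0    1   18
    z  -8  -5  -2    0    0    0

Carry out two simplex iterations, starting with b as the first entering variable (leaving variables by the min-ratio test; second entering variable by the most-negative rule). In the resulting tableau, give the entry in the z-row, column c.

26/3

Ratio test on column b — row 1: 12/3 = 4; row 2: 18/4 = 9/2. Minimum is 4 at row 1 (s_1 leaves); pivot element 3.
Divide row 1 by 3; eliminate column b from the other rows.
Second iteration: most negative z-row entry is -3 in column a, so a enters.
Ratio test on column a — row 1: 4/1 = 4; row 2: entry -3 ≤ 0. Minimum is 4 at row 1 (b leaves); pivot element 1.
Divide row 1 by 1; eliminate column a from the other rows.
After both pivots, the entry at the z-row, column c is 26/3.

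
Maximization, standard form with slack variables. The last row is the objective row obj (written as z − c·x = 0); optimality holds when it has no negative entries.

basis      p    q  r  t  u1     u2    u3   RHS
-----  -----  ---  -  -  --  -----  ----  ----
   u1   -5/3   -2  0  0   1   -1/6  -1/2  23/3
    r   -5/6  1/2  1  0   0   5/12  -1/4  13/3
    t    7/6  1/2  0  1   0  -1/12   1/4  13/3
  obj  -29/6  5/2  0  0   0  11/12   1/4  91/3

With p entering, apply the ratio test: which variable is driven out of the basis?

Column p entries and ratios — u1: -5/3 ≤ 0, skip; r: -5/6 ≤ 0, skip; t: (13/3)/(7/6) = 26/7.
Smallest ratio is 26/7 in the row of t, so t leaves.

t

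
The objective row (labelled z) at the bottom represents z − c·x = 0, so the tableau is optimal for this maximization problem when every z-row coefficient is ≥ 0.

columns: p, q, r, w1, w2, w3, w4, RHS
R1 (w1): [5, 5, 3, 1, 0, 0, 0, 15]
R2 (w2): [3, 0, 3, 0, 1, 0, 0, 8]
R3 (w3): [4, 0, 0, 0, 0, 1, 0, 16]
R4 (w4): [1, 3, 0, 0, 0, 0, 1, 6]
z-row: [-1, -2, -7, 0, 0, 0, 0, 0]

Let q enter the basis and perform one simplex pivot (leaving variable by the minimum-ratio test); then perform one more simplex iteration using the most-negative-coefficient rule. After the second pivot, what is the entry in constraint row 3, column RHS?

16

Ratio test on column q — row 1: 15/5 = 3; row 2: entry 0 ≤ 0; row 3: entry 0 ≤ 0; row 4: 6/3 = 2. Minimum is 2 at row 4 (w4 leaves); pivot element 3.
Divide row 4 by 3; eliminate column q from the other rows.
Second iteration: most negative z-row entry is -7 in column r, so r enters.
Ratio test on column r — row 1: 5/3 = 5/3; row 2: 8/3 = 8/3; row 3: entry 0 ≤ 0; row 4: entry 0 ≤ 0. Minimum is 5/3 at row 1 (w1 leaves); pivot element 3.
Divide row 1 by 3; eliminate column r from the other rows.
After both pivots, the entry at constraint row 3, column RHS is 16.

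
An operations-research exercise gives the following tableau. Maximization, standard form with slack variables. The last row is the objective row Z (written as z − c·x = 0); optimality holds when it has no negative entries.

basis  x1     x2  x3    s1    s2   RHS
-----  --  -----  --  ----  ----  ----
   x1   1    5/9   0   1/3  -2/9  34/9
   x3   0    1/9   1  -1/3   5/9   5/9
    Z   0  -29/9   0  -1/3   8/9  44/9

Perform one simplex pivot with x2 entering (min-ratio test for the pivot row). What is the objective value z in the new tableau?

Ratio test on column x2 — row 1: (34/9)/(5/9) = 34/5; row 2: (5/9)/(1/9) = 5. Minimum is 5 at row 2 (x3 leaves); pivot element 1/9.
Pivot on row 2; the Z-row RHS becomes 44/9 − (-29/9)·5 = 21.

21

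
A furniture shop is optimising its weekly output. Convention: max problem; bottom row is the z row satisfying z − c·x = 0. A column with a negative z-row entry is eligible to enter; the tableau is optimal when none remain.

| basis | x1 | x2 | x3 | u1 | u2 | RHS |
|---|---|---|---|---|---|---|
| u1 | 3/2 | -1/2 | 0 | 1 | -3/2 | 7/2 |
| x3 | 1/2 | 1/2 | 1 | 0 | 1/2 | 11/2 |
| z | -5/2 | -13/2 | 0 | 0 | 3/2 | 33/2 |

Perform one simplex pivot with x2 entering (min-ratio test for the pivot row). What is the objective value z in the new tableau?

Ratio test on column x2 — row 1: entry -1/2 ≤ 0; row 2: (11/2)/(1/2) = 11. Minimum is 11 at row 2 (x3 leaves); pivot element 1/2.
Pivot on row 2; the z-row RHS becomes 33/2 − (-13/2)·11 = 88.

88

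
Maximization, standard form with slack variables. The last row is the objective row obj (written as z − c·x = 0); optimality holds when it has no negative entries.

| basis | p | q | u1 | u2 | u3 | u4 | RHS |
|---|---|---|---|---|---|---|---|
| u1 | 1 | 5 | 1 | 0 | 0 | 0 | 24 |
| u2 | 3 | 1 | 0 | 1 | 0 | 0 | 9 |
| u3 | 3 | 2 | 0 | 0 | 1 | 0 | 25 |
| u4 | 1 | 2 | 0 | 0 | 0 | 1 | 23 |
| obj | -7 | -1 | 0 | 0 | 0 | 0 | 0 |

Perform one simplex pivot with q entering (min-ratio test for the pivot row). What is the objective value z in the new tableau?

Ratio test on column q — row 1: 24/5 = 24/5; row 2: 9/1 = 9; row 3: 25/2 = 25/2; row 4: 23/2 = 23/2. Minimum is 24/5 at row 1 (u1 leaves); pivot element 5.
Pivot on row 1; the obj-row RHS becomes 0 − (-1)·(24/5) = 24/5.

24/5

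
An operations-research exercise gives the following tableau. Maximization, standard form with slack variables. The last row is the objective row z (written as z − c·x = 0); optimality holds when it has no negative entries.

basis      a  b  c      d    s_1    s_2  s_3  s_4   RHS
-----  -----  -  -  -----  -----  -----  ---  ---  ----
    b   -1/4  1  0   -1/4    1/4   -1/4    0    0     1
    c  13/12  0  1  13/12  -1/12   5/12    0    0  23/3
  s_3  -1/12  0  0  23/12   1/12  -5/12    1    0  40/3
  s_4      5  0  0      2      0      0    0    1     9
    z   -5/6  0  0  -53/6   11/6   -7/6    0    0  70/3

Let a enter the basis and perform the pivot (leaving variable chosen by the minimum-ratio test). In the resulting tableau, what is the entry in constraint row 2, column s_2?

Ratio test on column a — row 1: entry -1/4 ≤ 0; row 2: (23/3)/(13/12) = 92/13; row 3: entry -1/12 ≤ 0; row 4: 9/5 = 9/5. Minimum is 9/5 at row 4 (s_4 leaves); pivot element 5.
Divide row 4 by 5; eliminate column a from the other rows.
Row 2 update in column s_2: 5/12 − (13/12)·0 = 5/12.

5/12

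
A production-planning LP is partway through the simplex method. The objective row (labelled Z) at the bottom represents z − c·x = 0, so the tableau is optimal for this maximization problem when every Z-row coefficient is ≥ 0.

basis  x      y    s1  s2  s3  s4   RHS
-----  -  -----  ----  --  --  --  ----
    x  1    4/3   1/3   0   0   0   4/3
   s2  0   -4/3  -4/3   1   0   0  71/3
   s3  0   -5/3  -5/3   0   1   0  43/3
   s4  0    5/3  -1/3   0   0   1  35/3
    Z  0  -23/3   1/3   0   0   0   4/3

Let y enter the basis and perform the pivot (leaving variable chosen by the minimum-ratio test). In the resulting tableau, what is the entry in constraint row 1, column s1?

Ratio test on column y — row 1: (4/3)/(4/3) = 1; row 2: entry -4/3 ≤ 0; row 3: entry -5/3 ≤ 0; row 4: (35/3)/(5/3) = 7. Minimum is 1 at row 1 (x leaves); pivot element 4/3.
Divide row 1 by 4/3; eliminate column y from the other rows.
In the new row 1, the s1 entry is the old entry divided by the pivot: (1/3)/(4/3) = 1/4.

1/4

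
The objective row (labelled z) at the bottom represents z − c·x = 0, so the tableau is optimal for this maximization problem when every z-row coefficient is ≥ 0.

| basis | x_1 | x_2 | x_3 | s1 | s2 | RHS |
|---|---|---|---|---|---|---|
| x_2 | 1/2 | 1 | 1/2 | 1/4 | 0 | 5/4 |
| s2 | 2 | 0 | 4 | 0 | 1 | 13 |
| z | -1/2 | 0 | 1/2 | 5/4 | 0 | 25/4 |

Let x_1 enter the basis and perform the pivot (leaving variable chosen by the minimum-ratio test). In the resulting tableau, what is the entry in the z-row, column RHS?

15/2

Ratio test on column x_1 — row 1: (5/4)/(1/2) = 5/2; row 2: 13/2 = 13/2. Minimum is 5/2 at row 1 (x_2 leaves); pivot element 1/2.
Divide row 1 by 1/2; eliminate column x_1 from the other rows.
z-row update in column RHS: 25/4 − (-1/2)·(5/2) = 15/2.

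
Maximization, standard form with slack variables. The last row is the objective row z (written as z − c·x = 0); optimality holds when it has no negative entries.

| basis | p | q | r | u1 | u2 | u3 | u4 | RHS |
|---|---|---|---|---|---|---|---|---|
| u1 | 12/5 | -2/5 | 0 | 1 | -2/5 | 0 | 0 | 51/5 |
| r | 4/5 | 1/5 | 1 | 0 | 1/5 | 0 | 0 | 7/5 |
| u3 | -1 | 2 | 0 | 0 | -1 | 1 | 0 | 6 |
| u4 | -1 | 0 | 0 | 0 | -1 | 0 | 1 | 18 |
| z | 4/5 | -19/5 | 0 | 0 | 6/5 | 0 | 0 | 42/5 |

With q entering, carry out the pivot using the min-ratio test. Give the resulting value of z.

99/5

Ratio test on column q — row 1: entry -2/5 ≤ 0; row 2: (7/5)/(1/5) = 7; row 3: 6/2 = 3; row 4: entry 0 ≤ 0. Minimum is 3 at row 3 (u3 leaves); pivot element 2.
Pivot on row 3; the z-row RHS becomes 42/5 − (-19/5)·3 = 99/5.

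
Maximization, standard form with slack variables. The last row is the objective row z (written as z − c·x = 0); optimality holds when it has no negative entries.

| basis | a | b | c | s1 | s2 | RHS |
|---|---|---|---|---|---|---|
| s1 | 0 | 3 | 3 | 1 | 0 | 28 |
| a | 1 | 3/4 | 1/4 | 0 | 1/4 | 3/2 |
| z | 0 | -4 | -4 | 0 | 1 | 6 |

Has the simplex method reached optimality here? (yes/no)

no

The z-row has a negative entry -4 in column b, so it is not optimal.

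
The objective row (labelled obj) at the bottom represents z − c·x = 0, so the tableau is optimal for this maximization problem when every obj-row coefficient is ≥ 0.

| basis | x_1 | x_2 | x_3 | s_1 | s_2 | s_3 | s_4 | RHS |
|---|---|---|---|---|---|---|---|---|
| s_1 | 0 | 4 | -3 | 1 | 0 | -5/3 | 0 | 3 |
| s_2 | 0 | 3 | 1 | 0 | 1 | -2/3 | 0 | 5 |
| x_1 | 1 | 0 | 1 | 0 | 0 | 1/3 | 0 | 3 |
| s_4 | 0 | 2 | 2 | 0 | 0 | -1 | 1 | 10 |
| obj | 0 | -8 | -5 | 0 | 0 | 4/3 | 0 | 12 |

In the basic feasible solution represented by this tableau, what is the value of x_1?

3

x_1 is basic (row 3); its value is the RHS of that row, 3.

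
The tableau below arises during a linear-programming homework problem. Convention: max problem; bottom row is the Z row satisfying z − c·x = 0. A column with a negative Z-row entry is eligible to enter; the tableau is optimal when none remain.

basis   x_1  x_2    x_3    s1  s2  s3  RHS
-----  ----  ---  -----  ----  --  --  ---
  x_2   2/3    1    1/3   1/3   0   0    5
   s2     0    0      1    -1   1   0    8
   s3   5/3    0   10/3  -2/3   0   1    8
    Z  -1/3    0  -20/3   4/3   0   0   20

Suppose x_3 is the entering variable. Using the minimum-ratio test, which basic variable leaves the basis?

Column x_3 entries and ratios — x_2: 5/(1/3) = 15; s2: 8/1 = 8; s3: 8/(10/3) = 12/5.
Smallest ratio is 12/5 in the row of s3, so s3 leaves.

s3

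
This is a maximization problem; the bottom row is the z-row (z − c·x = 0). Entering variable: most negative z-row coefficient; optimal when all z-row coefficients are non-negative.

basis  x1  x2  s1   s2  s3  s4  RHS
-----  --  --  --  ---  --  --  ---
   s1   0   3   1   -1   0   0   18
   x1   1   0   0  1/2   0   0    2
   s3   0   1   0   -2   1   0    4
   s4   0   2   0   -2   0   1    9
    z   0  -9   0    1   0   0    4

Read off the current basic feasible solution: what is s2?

0

s2 is not in the basis, so in the current basic feasible solution s2 = 0.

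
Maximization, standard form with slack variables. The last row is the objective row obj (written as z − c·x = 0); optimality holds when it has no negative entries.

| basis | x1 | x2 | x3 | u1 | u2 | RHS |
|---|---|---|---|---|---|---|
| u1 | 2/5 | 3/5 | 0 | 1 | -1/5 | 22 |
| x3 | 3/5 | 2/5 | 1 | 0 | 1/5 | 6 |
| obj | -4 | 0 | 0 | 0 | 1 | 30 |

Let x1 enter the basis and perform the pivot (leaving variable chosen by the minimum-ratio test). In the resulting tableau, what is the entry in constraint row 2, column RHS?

10

Ratio test on column x1 — row 1: 22/(2/5) = 55; row 2: 6/(3/5) = 10. Minimum is 10 at row 2 (x3 leaves); pivot element 3/5.
Divide row 2 by 3/5; eliminate column x1 from the other rows.
In the new row 2, the RHS entry is the old entry divided by the pivot: 6/(3/5) = 10.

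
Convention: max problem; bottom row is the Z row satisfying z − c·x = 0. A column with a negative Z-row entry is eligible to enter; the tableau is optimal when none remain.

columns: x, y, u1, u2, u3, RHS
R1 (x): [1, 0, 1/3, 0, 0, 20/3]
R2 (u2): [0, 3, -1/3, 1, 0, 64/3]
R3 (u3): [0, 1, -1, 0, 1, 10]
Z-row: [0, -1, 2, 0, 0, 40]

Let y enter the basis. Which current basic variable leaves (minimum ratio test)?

u2

Column y entries and ratios — x: 0 ≤ 0, skip; u2: (64/3)/3 = 64/9; u3: 10/1 = 10.
Smallest ratio is 64/9 in the row of u2, so u2 leaves.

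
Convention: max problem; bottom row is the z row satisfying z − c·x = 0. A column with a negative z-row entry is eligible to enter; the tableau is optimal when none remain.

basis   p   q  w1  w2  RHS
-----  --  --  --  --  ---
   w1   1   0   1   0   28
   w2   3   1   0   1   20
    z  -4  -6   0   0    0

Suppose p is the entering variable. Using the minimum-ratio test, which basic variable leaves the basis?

w2

Column p entries and ratios — w1: 28/1 = 28; w2: 20/3 = 20/3.
Smallest ratio is 20/3 in the row of w2, so w2 leaves.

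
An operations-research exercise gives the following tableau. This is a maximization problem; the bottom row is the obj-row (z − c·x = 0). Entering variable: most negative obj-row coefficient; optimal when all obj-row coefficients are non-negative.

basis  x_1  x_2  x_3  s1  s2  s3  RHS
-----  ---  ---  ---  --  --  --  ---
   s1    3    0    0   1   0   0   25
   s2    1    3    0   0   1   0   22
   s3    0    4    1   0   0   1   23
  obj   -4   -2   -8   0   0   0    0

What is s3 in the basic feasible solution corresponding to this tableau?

23

s3 is basic (row 3); its value is the RHS of that row, 23.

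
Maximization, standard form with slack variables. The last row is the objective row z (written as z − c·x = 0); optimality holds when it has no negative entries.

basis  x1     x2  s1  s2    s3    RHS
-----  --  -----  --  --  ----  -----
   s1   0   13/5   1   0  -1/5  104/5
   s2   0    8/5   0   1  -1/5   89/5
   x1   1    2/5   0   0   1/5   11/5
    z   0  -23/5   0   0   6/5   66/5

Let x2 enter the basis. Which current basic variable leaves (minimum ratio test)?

x1

Column x2 entries and ratios — s1: (104/5)/(13/5) = 8; s2: (89/5)/(8/5) = 89/8; x1: (11/5)/(2/5) = 11/2.
Smallest ratio is 11/2 in the row of x1, so x1 leaves.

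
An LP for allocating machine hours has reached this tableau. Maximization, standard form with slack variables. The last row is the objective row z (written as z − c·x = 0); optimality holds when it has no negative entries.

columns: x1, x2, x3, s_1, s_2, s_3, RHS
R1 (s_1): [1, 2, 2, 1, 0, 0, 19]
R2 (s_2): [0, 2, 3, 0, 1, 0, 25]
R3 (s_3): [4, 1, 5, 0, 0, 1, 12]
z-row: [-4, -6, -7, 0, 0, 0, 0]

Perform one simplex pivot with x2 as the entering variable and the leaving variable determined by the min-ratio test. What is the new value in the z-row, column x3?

-1

Ratio test on column x2 — row 1: 19/2 = 19/2; row 2: 25/2 = 25/2; row 3: 12/1 = 12. Minimum is 19/2 at row 1 (s_1 leaves); pivot element 2.
Divide row 1 by 2; eliminate column x2 from the other rows.
z-row update in column x3: -7 − (-6)·1 = -1.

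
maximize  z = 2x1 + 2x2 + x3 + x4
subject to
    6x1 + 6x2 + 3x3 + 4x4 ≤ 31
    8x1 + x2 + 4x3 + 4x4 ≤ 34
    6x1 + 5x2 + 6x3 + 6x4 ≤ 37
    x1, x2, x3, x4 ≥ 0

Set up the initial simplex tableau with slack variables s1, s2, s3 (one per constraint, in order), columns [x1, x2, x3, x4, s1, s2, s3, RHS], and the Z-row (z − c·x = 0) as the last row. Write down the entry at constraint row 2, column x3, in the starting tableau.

4

Constraint 2 has coefficient 4 on x3.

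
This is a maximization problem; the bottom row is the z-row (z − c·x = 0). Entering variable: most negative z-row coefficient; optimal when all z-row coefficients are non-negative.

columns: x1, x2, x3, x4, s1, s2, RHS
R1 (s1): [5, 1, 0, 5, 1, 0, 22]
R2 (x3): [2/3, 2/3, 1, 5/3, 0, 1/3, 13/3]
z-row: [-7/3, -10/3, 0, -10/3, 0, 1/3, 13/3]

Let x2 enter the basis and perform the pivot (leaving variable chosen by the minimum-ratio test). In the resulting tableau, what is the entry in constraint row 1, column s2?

-1/2

Ratio test on column x2 — row 1: 22/1 = 22; row 2: (13/3)/(2/3) = 13/2. Minimum is 13/2 at row 2 (x3 leaves); pivot element 2/3.
Divide row 2 by 2/3; eliminate column x2 from the other rows.
Row 1 update in column s2: 0 − 1·(1/2) = -1/2.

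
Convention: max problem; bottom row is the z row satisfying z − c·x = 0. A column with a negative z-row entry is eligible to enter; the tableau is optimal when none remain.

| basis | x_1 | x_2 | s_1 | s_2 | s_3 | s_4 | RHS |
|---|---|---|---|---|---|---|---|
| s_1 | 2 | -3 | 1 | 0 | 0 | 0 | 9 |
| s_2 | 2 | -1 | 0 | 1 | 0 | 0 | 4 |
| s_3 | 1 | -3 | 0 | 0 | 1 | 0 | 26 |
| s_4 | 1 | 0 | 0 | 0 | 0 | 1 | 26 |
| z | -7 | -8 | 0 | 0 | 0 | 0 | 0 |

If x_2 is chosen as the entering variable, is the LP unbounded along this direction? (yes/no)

yes

Every constraint-row entry in column x_2 is ≤ 0, so increasing x_2 is unbounded.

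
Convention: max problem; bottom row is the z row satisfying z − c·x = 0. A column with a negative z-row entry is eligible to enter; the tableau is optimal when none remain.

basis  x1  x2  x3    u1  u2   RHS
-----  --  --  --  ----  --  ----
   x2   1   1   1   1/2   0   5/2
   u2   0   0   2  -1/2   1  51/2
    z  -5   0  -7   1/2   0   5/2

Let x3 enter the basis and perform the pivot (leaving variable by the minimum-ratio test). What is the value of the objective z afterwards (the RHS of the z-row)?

20

Ratio test on column x3 — row 1: (5/2)/1 = 5/2; row 2: (51/2)/2 = 51/4. Minimum is 5/2 at row 1 (x2 leaves); pivot element 1.
Pivot on row 1; the z-row RHS becomes 5/2 − (-7)·(5/2) = 20.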